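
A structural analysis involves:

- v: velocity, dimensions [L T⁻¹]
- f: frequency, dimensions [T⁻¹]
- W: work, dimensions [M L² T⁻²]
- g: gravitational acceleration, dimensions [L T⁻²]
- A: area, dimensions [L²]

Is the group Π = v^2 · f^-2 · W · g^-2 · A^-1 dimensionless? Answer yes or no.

no

Sum the exponent of each base dimension across the product:
  M: 2·[v]_M − 2·[f]_M + [W]_M − 2·[g]_M − [A]_M = 2·(0) − 2·(0) + (1) − 2·(0) − (0) = 1
  L: 2·[v]_L − 2·[f]_L + [W]_L − 2·[g]_L − [A]_L = 2·(1) − 2·(0) + (2) − 2·(1) − (2) = 0
  T: 2·[v]_T − 2·[f]_T + [W]_T − 2·[g]_T − [A]_T = 2·(-1) − 2·(-1) + (-2) − 2·(-2) − (0) = 2
Net dimensions [M T²] ≠ [1] — not dimensionless.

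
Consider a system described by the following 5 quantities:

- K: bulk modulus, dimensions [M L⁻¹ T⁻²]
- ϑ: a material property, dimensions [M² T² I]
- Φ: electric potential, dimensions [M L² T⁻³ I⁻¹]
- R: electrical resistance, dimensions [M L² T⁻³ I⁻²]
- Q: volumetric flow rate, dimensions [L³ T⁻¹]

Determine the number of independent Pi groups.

1

There are 5 variables and 4 base dimensions (M, L, T, I).
The dimension matrix has rank 4.
Independent dimensionless groups: 5 − 4 = 1.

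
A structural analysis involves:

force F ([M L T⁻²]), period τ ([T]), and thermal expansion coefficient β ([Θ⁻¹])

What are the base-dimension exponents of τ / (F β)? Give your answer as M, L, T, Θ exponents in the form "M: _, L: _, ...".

M: -1, L: -1, T: 3, Θ: 1

Collect each base-dimension exponent across the product:
  M: −(1) + (0) − (0) = -1
  L: −(1) + (0) − (0) = -1
  T: −(-2) + (1) − (0) = 3
  Θ: −(0) + (0) − (-1) = 1
So the dimensions are [M⁻¹ L⁻¹ T³ Θ].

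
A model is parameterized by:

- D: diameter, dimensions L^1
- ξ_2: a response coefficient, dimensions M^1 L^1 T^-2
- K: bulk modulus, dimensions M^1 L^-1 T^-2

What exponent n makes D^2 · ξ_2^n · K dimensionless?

-1

Balance the M exponent: (1)·n from ξ_2, plus 2·(0) + (1) = 1 from the rest, must sum to zero.
n + 1 = 0, so n = -1.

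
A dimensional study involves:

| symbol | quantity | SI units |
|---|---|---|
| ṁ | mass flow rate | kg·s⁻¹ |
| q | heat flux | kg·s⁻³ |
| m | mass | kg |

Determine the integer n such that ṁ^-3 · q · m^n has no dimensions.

2

Balance the M exponent: (1)·n from m, plus −3·(1) + (1) = -2 from the rest, must sum to zero.
n − 2 = 0, so n = 2.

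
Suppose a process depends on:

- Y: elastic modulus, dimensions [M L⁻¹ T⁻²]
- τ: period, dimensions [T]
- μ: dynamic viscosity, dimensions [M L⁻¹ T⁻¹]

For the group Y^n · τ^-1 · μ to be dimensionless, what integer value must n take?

-1

Balance the M exponent: (1)·n from Y, plus −(0) + (1) = 1 from the rest, must sum to zero.
n + 1 = 0, so n = -1.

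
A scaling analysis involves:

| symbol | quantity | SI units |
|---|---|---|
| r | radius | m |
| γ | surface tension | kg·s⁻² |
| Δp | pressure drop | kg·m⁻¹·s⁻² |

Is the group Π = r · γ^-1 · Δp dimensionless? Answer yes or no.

Sum the exponent of each base dimension across the product:
  M: [r]_M − [γ]_M + [Δp]_M = (0) − (1) + (1) = 0
  L: [r]_L − [γ]_L + [Δp]_L = (1) − (0) + (-1) = 0
  T: [r]_T − [γ]_T + [Δp]_T = (0) − (-2) + (-2) = 0
  Θ: [r]_Θ − [γ]_Θ + [Δp]_Θ = (0) − (0) + (0) = 0
All base exponents vanish — dimensionless.

yes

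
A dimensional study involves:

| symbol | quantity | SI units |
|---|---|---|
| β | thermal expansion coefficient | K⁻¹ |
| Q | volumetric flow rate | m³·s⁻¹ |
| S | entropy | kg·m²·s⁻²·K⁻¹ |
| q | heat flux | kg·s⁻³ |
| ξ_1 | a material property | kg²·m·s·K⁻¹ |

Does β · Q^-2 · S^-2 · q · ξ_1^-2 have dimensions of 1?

no

Sum the exponent of each base dimension across the product:
  M: [β]_M − 2·[Q]_M − 2·[S]_M + [q]_M − 2·[ξ_1]_M = (0) − 2·(0) − 2·(1) + (1) − 2·(2) = -5
  L: [β]_L − 2·[Q]_L − 2·[S]_L + [q]_L − 2·[ξ_1]_L = (0) − 2·(3) − 2·(2) + (0) − 2·(1) = -12
  T: [β]_T − 2·[Q]_T − 2·[S]_T + [q]_T − 2·[ξ_1]_T = (0) − 2·(-1) − 2·(-2) + (-3) − 2·(1) = 1
  Θ: [β]_Θ − 2·[Q]_Θ − 2·[S]_Θ + [q]_Θ − 2·[ξ_1]_Θ = (-1) − 2·(0) − 2·(-1) + (0) − 2·(-1) = 3
Net dimensions [M⁻⁵ L⁻¹² T Θ³] ≠ [1] — not dimensionless.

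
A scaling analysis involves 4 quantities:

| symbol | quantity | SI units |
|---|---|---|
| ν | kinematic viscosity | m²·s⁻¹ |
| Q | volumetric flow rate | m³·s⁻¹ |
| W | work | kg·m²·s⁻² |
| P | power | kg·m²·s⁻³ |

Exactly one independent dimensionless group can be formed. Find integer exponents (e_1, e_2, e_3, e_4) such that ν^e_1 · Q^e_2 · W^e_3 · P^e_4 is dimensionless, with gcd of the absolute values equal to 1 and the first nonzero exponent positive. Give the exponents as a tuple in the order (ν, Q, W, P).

M: e_1·(0) + e_2·(0) + e_3·(1) + e_4·(1) = 0
L: e_1·(2) + e_2·(3) + e_3·(2) + e_4·(2) = 0
T: e_1·(-1) + e_2·(-1) + e_3·(-2) + e_4·(-3) = 0
Solving this homogeneous linear system for the smallest-integer solution (first nonzero entry positive) gives (3, -2, 1, -1).

(3, -2, 1, -1)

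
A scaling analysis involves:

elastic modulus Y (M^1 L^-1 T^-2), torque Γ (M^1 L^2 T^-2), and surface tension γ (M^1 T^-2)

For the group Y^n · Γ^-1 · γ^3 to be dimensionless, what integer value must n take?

Balance the M exponent: (1)·n from Y, plus −(1) + 3·(1) = 2 from the rest, must sum to zero.
n + 2 = 0, so n = -2.

-2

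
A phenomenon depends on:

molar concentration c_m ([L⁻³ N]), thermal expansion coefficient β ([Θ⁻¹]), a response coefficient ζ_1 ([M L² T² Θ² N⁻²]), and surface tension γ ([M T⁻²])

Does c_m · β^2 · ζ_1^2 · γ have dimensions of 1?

no

Sum the exponent of each base dimension across the product:
  M: [c_m]_M + 2·[β]_M + 2·[ζ_1]_M + [γ]_M = (0) + 2·(0) + 2·(1) + (1) = 3
  L: [c_m]_L + 2·[β]_L + 2·[ζ_1]_L + [γ]_L = (-3) + 2·(0) + 2·(2) + (0) = 1
  T: [c_m]_T + 2·[β]_T + 2·[ζ_1]_T + [γ]_T = (0) + 2·(0) + 2·(2) + (-2) = 2
  Θ: [c_m]_Θ + 2·[β]_Θ + 2·[ζ_1]_Θ + [γ]_Θ = (0) + 2·(-1) + 2·(2) + (0) = 2
  N: [c_m]_N + 2·[β]_N + 2·[ζ_1]_N + [γ]_N = (1) + 2·(0) + 2·(-2) + (0) = -3
Net dimensions [M³ L T² Θ² N⁻³] ≠ [1] — not dimensionless.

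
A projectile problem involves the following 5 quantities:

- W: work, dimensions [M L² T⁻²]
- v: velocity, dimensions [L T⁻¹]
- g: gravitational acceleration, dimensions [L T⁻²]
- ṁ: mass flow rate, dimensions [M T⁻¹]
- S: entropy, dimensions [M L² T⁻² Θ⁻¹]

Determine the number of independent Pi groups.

1

There are 5 variables and 4 base dimensions (M, L, T, Θ).
The dimension matrix has rank 4.
Independent dimensionless groups: 5 − 4 = 1.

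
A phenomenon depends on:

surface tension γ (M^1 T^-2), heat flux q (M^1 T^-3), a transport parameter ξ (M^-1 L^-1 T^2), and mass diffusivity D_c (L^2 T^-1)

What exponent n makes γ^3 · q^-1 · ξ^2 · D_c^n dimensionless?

Balance the L exponent: (2)·n from D_c, plus 3·(0) − (0) + 2·(-1) = -2 from the rest, must sum to zero.
2n − 2 = 0, so n = 1.

1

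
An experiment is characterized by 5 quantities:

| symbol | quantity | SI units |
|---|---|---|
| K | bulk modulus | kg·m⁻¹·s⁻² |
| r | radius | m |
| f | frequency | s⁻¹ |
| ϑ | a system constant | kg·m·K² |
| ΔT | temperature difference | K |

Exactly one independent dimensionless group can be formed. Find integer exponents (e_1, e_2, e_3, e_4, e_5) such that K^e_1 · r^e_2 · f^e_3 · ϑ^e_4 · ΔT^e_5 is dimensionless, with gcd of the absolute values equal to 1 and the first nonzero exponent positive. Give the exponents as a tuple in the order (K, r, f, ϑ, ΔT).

M: e_1·(1) + e_2·(0) + e_3·(0) + e_4·(1) + e_5·(0) = 0
L: e_1·(-1) + e_2·(1) + e_3·(0) + e_4·(1) + e_5·(0) = 0
T: e_1·(-2) + e_2·(0) + e_3·(-1) + e_4·(0) + e_5·(0) = 0
Θ: e_1·(0) + e_2·(0) + e_3·(0) + e_4·(2) + e_5·(1) = 0
Solving this homogeneous linear system for the smallest-integer solution (first nonzero entry positive) gives (1, 2, -2, -1, 2).

(1, 2, -2, -1, 2)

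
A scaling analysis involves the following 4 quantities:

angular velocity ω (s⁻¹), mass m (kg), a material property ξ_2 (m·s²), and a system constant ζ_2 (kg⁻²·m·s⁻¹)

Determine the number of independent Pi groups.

There are 4 variables and 3 base dimensions (M, L, T).
The dimension matrix has rank 3.
Independent dimensionless groups: 4 − 3 = 1.

1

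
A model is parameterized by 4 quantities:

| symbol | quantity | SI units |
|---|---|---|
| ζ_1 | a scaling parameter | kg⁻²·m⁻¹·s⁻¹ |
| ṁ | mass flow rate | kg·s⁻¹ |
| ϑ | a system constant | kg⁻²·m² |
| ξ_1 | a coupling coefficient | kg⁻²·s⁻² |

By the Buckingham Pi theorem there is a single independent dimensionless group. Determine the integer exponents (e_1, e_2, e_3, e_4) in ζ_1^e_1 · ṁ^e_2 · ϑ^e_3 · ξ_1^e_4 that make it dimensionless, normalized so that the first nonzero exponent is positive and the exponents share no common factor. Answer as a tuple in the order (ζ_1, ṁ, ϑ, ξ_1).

M: e_1·(-2) + e_2·(1) + e_3·(-2) + e_4·(-2) = 0
L: e_1·(-1) + e_2·(0) + e_3·(2) + e_4·(0) = 0
T: e_1·(-1) + e_2·(-1) + e_3·(0) + e_4·(-2) = 0
Solving this homogeneous linear system for the smallest-integer solution (first nonzero entry positive) gives (2, 2, 1, -2).

(2, 2, 1, -2)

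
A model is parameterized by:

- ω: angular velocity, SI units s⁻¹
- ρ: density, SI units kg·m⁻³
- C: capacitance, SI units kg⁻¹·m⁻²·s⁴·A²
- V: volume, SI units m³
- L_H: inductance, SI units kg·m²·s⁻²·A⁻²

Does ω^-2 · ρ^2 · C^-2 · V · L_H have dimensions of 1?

Sum the exponent of each base dimension across the product:
  M: −2·[ω]_M + 2·[ρ]_M − 2·[C]_M + [V]_M + [L_H]_M = −2·(0) + 2·(1) − 2·(-1) + (0) + (1) = 5
  L: −2·[ω]_L + 2·[ρ]_L − 2·[C]_L + [V]_L + [L_H]_L = −2·(0) + 2·(-3) − 2·(-2) + (3) + (2) = 3
  T: −2·[ω]_T + 2·[ρ]_T − 2·[C]_T + [V]_T + [L_H]_T = −2·(-1) + 2·(0) − 2·(4) + (0) + (-2) = -8
  I: −2·[ω]_I + 2·[ρ]_I − 2·[C]_I + [V]_I + [L_H]_I = −2·(0) + 2·(0) − 2·(2) + (0) + (-2) = -6
Net dimensions [M⁵ L³ T⁻⁸ I⁻⁶] ≠ [1] — not dimensionless.

no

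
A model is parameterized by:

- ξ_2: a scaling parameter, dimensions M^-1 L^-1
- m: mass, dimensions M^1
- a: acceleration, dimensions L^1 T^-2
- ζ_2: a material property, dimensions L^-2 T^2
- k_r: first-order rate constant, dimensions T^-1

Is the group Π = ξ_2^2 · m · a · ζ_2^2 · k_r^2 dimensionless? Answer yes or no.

Sum the exponent of each base dimension across the product:
  M: 2·[ξ_2]_M + [m]_M + [a]_M + 2·[ζ_2]_M + 2·[k_r]_M = 2·(-1) + (1) + (0) + 2·(0) + 2·(0) = -1
  L: 2·[ξ_2]_L + [m]_L + [a]_L + 2·[ζ_2]_L + 2·[k_r]_L = 2·(-1) + (0) + (1) + 2·(-2) + 2·(0) = -5
  T: 2·[ξ_2]_T + [m]_T + [a]_T + 2·[ζ_2]_T + 2·[k_r]_T = 2·(0) + (0) + (-2) + 2·(2) + 2·(-1) = 0
Net dimensions [M⁻¹ L⁻⁵] ≠ [1] — not dimensionless.

no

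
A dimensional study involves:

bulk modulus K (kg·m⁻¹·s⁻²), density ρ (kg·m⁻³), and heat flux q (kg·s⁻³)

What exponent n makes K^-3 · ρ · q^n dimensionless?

2

Balance the M exponent: (1)·n from q, plus −3·(1) + (1) = -2 from the rest, must sum to zero.
n − 2 = 0, so n = 2.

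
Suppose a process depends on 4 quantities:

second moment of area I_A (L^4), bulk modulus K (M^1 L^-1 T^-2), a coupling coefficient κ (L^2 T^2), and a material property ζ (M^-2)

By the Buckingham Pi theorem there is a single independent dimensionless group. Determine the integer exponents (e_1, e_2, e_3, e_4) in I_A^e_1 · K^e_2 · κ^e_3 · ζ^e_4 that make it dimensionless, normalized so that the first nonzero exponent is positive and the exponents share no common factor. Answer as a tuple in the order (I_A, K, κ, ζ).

M: e_1·(0) + e_2·(1) + e_3·(0) + e_4·(-2) = 0
L: e_1·(4) + e_2·(-1) + e_3·(2) + e_4·(0) = 0
T: e_1·(0) + e_2·(-2) + e_3·(2) + e_4·(0) = 0
Solving this homogeneous linear system for the smallest-integer solution (first nonzero entry positive) gives (1, -4, -4, -2).

(1, -4, -4, -2)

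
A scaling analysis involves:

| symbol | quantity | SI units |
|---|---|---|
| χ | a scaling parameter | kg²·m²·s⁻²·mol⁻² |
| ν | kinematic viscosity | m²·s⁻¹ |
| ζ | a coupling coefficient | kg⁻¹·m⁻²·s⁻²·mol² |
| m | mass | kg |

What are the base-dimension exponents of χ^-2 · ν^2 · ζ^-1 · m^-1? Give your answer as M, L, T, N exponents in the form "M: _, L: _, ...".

Collect each base-dimension exponent across the product:
  M: −2·(2) + 2·(0) − (-1) − (1) = -4
  L: −2·(2) + 2·(2) − (-2) − (0) = 2
  T: −2·(-2) + 2·(-1) − (-2) − (0) = 4
  N: −2·(-2) + 2·(0) − (2) − (0) = 2
So the dimensions are [M⁻⁴ L² T⁴ N²].

M: -4, L: 2, T: 4, N: 2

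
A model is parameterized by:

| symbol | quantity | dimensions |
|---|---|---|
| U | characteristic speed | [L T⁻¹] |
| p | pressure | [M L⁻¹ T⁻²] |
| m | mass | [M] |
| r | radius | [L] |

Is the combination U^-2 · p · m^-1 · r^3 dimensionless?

Sum the exponent of each base dimension across the product:
  M: −2·[U]_M + [p]_M − [m]_M + 3·[r]_M = −2·(0) + (1) − (1) + 3·(0) = 0
  L: −2·[U]_L + [p]_L − [m]_L + 3·[r]_L = −2·(1) + (-1) − (0) + 3·(1) = 0
  T: −2·[U]_T + [p]_T − [m]_T + 3·[r]_T = −2·(-1) + (-2) − (0) + 3·(0) = 0
All base exponents vanish — dimensionless.

yes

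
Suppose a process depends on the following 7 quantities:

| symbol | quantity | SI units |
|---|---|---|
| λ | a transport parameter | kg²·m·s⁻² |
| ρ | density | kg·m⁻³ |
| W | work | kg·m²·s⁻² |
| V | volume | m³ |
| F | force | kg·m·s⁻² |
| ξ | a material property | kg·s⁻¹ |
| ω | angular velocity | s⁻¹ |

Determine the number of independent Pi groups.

There are 7 variables and 3 base dimensions (M, L, T).
The dimension matrix has rank 3.
Independent dimensionless groups: 7 − 3 = 4.

4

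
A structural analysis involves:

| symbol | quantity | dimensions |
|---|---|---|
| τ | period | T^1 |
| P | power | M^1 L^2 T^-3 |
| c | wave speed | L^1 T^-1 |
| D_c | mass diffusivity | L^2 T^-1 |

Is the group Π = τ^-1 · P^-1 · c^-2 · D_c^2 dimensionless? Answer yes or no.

no

Sum the exponent of each base dimension across the product:
  M: −[τ]_M − [P]_M − 2·[c]_M + 2·[D_c]_M = −(0) − (1) − 2·(0) + 2·(0) = -1
  L: −[τ]_L − [P]_L − 2·[c]_L + 2·[D_c]_L = −(0) − (2) − 2·(1) + 2·(2) = 0
  T: −[τ]_T − [P]_T − 2·[c]_T + 2·[D_c]_T = −(1) − (-3) − 2·(-1) + 2·(-1) = 2
Net dimensions [M⁻¹ T²] ≠ [1] — not dimensionless.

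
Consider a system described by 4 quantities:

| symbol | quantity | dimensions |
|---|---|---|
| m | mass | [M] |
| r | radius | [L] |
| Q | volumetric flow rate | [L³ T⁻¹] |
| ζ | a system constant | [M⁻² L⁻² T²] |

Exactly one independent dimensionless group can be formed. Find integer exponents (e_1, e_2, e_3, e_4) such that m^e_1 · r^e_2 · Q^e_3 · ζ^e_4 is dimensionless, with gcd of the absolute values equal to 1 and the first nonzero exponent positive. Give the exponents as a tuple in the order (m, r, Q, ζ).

M: e_1·(1) + e_2·(0) + e_3·(0) + e_4·(-2) = 0
L: e_1·(0) + e_2·(1) + e_3·(3) + e_4·(-2) = 0
T: e_1·(0) + e_2·(0) + e_3·(-1) + e_4·(2) = 0
Solving this homogeneous linear system for the smallest-integer solution (first nonzero entry positive) gives (2, -4, 2, 1).

(2, -4, 2, 1)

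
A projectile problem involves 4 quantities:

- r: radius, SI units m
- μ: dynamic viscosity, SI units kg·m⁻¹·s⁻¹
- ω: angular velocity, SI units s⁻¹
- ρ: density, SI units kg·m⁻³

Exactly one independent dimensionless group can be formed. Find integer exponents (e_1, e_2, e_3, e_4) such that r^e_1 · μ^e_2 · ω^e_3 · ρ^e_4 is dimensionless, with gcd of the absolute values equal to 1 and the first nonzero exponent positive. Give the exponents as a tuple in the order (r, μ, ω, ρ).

(2, -1, 1, 1)

M: e_1·(0) + e_2·(1) + e_3·(0) + e_4·(1) = 0
L: e_1·(1) + e_2·(-1) + e_3·(0) + e_4·(-3) = 0
T: e_1·(0) + e_2·(-1) + e_3·(-1) + e_4·(0) = 0
Solving this homogeneous linear system for the smallest-integer solution (first nonzero entry positive) gives (2, -1, 1, 1).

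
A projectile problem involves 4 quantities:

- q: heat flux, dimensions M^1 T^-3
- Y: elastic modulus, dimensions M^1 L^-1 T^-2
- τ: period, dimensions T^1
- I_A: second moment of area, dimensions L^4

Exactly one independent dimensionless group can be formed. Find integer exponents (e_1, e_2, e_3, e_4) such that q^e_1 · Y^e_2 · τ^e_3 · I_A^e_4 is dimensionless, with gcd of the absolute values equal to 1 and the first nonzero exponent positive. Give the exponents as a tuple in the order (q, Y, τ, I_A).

(4, -4, 4, -1)

M: e_1·(1) + e_2·(1) + e_3·(0) + e_4·(0) = 0
L: e_1·(0) + e_2·(-1) + e_3·(0) + e_4·(4) = 0
T: e_1·(-3) + e_2·(-2) + e_3·(1) + e_4·(0) = 0
Solving this homogeneous linear system for the smallest-integer solution (first nonzero entry positive) gives (4, -4, 4, -1).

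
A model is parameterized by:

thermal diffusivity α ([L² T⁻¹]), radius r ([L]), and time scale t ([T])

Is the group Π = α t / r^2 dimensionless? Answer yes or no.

yes

Sum the exponent of each base dimension across the product:
  L: [α]_L − 2·[r]_L + [t]_L = (2) − 2·(1) + (0) = 0
  T: [α]_T − 2·[r]_T + [t]_T = (-1) − 2·(0) + (1) = 0
All base exponents vanish — dimensionless.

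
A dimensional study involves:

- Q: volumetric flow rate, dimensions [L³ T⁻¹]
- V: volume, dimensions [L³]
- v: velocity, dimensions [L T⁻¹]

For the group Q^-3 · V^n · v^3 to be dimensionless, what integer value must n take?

2

Balance the L exponent: (3)·n from V, plus −3·(3) + 3·(1) = -6 from the rest, must sum to zero.
3n − 6 = 0, so n = 2.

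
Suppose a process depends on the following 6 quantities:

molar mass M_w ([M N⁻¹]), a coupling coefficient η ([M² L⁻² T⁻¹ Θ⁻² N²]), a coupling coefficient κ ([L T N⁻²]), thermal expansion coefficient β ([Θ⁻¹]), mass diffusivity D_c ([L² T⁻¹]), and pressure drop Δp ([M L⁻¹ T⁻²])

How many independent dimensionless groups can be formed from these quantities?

There are 6 variables and 5 base dimensions (M, L, T, Θ, N).
The dimension matrix has rank 5.
Independent dimensionless groups: 6 − 5 = 1.

1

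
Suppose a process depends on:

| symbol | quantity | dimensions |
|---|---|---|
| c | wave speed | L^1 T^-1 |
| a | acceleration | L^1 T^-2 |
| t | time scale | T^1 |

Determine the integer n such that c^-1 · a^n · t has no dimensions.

1

Balance the L exponent: (1)·n from a, plus −(1) + (0) = -1 from the rest, must sum to zero.
n − 1 = 0, so n = 1.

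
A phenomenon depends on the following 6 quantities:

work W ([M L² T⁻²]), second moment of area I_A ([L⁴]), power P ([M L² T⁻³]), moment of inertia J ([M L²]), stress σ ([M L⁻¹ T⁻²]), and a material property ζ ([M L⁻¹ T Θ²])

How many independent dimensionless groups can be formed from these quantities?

There are 6 variables and 4 base dimensions (M, L, T, Θ).
The dimension matrix has rank 4.
Independent dimensionless groups: 6 − 4 = 2.

2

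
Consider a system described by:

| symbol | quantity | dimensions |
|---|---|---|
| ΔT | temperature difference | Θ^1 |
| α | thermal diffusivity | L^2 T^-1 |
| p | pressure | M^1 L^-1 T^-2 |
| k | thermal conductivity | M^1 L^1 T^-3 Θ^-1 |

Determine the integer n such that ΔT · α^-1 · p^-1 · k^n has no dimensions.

1

Balance the M exponent: (1)·n from k, plus (0) − (0) − (1) = -1 from the rest, must sum to zero.
n − 1 = 0, so n = 1.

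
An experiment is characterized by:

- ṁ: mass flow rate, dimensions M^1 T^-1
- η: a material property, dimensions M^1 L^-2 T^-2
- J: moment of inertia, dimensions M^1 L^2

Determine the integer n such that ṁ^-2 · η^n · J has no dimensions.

1

Balance the M exponent: (1)·n from η, plus −2·(1) + (1) = -1 from the rest, must sum to zero.
n − 1 = 0, so n = 1.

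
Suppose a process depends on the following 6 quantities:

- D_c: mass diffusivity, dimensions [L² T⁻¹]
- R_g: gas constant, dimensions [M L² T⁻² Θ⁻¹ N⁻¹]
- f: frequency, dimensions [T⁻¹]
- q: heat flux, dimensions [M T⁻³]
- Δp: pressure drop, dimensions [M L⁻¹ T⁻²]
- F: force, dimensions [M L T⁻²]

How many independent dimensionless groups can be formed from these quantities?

2

There are 6 variables and 5 base dimensions (M, L, T, Θ, N).
The dimension matrix has rank 4 (less than 5: the dimension vectors are linearly dependent).
Independent dimensionless groups: 6 − 4 = 2.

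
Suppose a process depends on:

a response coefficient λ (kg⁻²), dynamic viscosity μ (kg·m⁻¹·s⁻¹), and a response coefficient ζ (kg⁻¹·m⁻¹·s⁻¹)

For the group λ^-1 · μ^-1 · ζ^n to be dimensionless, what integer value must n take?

Balance the M exponent: (-1)·n from ζ, plus −(-2) − (1) = 1 from the rest, must sum to zero.
−n + 1 = 0, so n = 1.

1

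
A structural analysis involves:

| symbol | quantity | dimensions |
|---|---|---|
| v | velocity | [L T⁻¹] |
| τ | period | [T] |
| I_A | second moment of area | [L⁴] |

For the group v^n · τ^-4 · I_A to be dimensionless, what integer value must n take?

-4

Balance the L exponent: (1)·n from v, plus −4·(0) + (4) = 4 from the rest, must sum to zero.
n + 4 = 0, so n = -4.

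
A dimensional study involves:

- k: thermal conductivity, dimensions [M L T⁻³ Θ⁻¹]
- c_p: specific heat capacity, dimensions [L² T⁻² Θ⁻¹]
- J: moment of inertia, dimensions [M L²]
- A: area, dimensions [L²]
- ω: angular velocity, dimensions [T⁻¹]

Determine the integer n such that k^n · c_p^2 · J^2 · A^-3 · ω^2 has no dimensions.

-2

Balance the M exponent: (1)·n from k, plus 2·(0) + 2·(1) − 3·(0) + 2·(0) = 2 from the rest, must sum to zero.
n + 2 = 0, so n = -2.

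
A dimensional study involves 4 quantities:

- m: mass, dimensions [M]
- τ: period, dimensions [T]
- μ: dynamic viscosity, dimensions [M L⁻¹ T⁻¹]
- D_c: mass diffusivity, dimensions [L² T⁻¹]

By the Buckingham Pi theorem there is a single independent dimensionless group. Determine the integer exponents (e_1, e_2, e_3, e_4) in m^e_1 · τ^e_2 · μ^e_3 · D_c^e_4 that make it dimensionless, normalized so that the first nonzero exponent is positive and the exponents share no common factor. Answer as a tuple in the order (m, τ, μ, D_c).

(2, -3, -2, -1)

M: e_1·(1) + e_2·(0) + e_3·(1) + e_4·(0) = 0
L: e_1·(0) + e_2·(0) + e_3·(-1) + e_4·(2) = 0
T: e_1·(0) + e_2·(1) + e_3·(-1) + e_4·(-1) = 0
Solving this homogeneous linear system for the smallest-integer solution (first nonzero entry positive) gives (2, -3, -2, -1).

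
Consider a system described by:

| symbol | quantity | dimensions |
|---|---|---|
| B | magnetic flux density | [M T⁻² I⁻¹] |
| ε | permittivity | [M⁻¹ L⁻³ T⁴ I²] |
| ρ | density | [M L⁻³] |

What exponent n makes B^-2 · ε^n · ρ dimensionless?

Balance the M exponent: (-1)·n from ε, plus −2·(1) + (1) = -1 from the rest, must sum to zero.
−n − 1 = 0, so n = -1.

-1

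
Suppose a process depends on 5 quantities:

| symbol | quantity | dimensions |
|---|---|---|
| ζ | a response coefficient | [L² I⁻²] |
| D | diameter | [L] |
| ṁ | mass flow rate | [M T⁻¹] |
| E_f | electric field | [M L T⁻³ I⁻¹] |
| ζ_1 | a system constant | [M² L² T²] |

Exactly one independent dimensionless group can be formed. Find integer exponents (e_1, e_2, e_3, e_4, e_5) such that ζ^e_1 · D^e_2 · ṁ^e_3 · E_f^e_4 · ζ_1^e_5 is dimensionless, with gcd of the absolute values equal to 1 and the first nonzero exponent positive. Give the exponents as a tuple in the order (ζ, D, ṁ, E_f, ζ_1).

(1, 2, 4, -2, -1)

M: e_1·(0) + e_2·(0) + e_3·(1) + e_4·(1) + e_5·(2) = 0
L: e_1·(2) + e_2·(1) + e_3·(0) + e_4·(1) + e_5·(2) = 0
T: e_1·(0) + e_2·(0) + e_3·(-1) + e_4·(-3) + e_5·(2) = 0
I: e_1·(-2) + e_2·(0) + e_3·(0) + e_4·(-1) + e_5·(0) = 0
Solving this homogeneous linear system for the smallest-integer solution (first nonzero entry positive) gives (1, 2, 4, -2, -1).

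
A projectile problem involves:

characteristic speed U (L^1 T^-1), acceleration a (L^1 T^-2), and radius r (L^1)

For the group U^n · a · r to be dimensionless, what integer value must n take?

-2

Balance the L exponent: (1)·n from U, plus (1) + (1) = 2 from the rest, must sum to zero.
n + 2 = 0, so n = -2.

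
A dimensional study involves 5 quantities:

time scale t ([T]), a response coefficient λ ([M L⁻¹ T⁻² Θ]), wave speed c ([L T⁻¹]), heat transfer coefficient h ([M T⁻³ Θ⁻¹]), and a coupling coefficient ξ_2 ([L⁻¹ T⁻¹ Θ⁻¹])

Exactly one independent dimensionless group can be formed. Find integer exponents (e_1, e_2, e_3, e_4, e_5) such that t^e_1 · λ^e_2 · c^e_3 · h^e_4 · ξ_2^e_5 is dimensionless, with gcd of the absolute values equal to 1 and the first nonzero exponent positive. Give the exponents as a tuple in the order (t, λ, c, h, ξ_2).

(4, 1, 3, -1, 2)

M: e_1·(0) + e_2·(1) + e_3·(0) + e_4·(1) + e_5·(0) = 0
L: e_1·(0) + e_2·(-1) + e_3·(1) + e_4·(0) + e_5·(-1) = 0
T: e_1·(1) + e_2·(-2) + e_3·(-1) + e_4·(-3) + e_5·(-1) = 0
Θ: e_1·(0) + e_2·(1) + e_3·(0) + e_4·(-1) + e_5·(-1) = 0
Solving this homogeneous linear system for the smallest-integer solution (first nonzero entry positive) gives (4, 1, 3, -1, 2).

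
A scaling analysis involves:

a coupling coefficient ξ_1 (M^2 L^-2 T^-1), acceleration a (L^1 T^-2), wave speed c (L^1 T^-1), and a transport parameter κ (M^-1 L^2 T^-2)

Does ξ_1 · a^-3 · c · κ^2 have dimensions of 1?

yes

Sum the exponent of each base dimension across the product:
  M: [ξ_1]_M − 3·[a]_M + [c]_M + 2·[κ]_M = (2) − 3·(0) + (0) + 2·(-1) = 0
  L: [ξ_1]_L − 3·[a]_L + [c]_L + 2·[κ]_L = (-2) − 3·(1) + (1) + 2·(2) = 0
  T: [ξ_1]_T − 3·[a]_T + [c]_T + 2·[κ]_T = (-1) − 3·(-2) + (-1) + 2·(-2) = 0
All base exponents vanish — dimensionless.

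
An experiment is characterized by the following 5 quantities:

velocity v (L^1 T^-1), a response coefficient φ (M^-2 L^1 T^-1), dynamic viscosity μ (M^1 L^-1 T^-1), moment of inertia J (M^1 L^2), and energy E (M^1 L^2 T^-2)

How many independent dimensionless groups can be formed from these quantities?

2

There are 5 variables and 3 base dimensions (M, L, T).
The dimension matrix has rank 3.
Independent dimensionless groups: 5 − 3 = 2.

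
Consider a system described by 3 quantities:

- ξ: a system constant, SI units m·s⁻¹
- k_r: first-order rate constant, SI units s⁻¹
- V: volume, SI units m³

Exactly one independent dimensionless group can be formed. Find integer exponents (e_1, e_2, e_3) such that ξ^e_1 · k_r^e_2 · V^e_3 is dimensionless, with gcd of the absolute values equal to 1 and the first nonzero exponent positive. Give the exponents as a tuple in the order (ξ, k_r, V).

L: e_1·(1) + e_2·(0) + e_3·(3) = 0
T: e_1·(-1) + e_2·(-1) + e_3·(0) = 0
Solving this homogeneous linear system for the smallest-integer solution (first nonzero entry positive) gives (3, -3, -1).

(3, -3, -1)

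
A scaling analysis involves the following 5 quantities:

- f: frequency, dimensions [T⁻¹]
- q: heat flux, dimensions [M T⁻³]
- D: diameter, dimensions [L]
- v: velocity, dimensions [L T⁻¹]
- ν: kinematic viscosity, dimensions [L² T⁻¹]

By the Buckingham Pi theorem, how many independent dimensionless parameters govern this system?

2

There are 5 variables and 3 base dimensions (M, L, T).
The dimension matrix has rank 3.
Independent dimensionless groups: 5 − 3 = 2.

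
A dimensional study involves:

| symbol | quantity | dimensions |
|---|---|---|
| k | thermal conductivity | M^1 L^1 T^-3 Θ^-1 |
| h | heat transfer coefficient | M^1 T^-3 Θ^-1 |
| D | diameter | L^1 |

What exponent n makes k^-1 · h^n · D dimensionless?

1

Balance the M exponent: (1)·n from h, plus −(1) + (0) = -1 from the rest, must sum to zero.
n − 1 = 0, so n = 1.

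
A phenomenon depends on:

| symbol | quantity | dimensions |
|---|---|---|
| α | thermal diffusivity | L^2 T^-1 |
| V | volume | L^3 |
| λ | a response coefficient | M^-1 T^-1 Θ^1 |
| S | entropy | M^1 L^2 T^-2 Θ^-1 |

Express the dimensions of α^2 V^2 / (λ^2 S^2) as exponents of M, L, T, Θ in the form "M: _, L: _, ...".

M: 0, L: 6, T: 4, Θ: 0

Collect each base-dimension exponent across the product:
  M: 2·(0) + 2·(0) − 2·(-1) − 2·(1) = 0
  L: 2·(2) + 2·(3) − 2·(0) − 2·(2) = 6
  T: 2·(-1) + 2·(0) − 2·(-1) − 2·(-2) = 4
  Θ: 2·(0) + 2·(0) − 2·(1) − 2·(-1) = 0
So the dimensions are [L⁶ T⁴].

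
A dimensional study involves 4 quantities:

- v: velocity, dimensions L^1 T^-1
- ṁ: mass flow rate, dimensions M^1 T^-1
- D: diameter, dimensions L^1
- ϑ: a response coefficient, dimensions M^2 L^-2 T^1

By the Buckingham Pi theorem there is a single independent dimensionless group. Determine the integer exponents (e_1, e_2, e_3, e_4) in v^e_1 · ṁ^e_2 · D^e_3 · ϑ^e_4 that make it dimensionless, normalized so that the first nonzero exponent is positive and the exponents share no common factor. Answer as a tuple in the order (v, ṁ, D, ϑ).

M: e_1·(0) + e_2·(1) + e_3·(0) + e_4·(2) = 0
L: e_1·(1) + e_2·(0) + e_3·(1) + e_4·(-2) = 0
T: e_1·(-1) + e_2·(-1) + e_3·(0) + e_4·(1) = 0
Solving this homogeneous linear system for the smallest-integer solution (first nonzero entry positive) gives (3, -2, -1, 1).

(3, -2, -1, 1)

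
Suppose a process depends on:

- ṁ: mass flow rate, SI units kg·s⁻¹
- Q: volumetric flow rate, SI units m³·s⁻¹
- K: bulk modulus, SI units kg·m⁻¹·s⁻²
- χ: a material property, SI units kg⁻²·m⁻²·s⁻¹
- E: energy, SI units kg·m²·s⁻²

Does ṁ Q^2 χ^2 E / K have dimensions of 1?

Sum the exponent of each base dimension across the product:
  M: [ṁ]_M + 2·[Q]_M − [K]_M + 2·[χ]_M + [E]_M = (1) + 2·(0) − (1) + 2·(-2) + (1) = -3
  L: [ṁ]_L + 2·[Q]_L − [K]_L + 2·[χ]_L + [E]_L = (0) + 2·(3) − (-1) + 2·(-2) + (2) = 5
  T: [ṁ]_T + 2·[Q]_T − [K]_T + 2·[χ]_T + [E]_T = (-1) + 2·(-1) − (-2) + 2·(-1) + (-2) = -5
Net dimensions [M⁻³ L⁵ T⁻⁵] ≠ [1] — not dimensionless.

no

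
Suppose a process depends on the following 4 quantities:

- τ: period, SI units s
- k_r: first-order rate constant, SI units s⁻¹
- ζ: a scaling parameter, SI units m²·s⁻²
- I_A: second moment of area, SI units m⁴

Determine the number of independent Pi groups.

2

There are 4 variables and 2 base dimensions (L, T).
The dimension matrix has rank 2.
Independent dimensionless groups: 4 − 2 = 2.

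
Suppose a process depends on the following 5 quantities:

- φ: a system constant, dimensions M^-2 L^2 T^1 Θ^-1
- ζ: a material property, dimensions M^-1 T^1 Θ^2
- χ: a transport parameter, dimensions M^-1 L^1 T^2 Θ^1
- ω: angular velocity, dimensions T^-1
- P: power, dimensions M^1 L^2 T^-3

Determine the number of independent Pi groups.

There are 5 variables and 4 base dimensions (M, L, T, Θ).
The dimension matrix has rank 4.
Independent dimensionless groups: 5 − 4 = 1.

1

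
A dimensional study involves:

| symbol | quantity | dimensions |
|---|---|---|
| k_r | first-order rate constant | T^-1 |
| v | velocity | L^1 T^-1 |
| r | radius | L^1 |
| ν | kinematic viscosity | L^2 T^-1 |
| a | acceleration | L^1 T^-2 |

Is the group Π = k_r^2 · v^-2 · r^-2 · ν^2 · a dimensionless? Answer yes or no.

no

Sum the exponent of each base dimension across the product:
  L: 2·[k_r]_L − 2·[v]_L − 2·[r]_L + 2·[ν]_L + [a]_L = 2·(0) − 2·(1) − 2·(1) + 2·(2) + (1) = 1
  T: 2·[k_r]_T − 2·[v]_T − 2·[r]_T + 2·[ν]_T + [a]_T = 2·(-1) − 2·(-1) − 2·(0) + 2·(-1) + (-2) = -4
Net dimensions [L T⁻⁴] ≠ [1] — not dimensionless.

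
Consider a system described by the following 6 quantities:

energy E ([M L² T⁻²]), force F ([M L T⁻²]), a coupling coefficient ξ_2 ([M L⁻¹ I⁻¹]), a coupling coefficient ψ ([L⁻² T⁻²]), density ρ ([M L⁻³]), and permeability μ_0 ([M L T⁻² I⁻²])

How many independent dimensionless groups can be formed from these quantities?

2

There are 6 variables and 4 base dimensions (M, L, T, I).
The dimension matrix has rank 4.
Independent dimensionless groups: 6 − 4 = 2.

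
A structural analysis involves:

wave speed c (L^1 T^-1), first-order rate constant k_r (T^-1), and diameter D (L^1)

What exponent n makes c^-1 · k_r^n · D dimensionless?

Balance the T exponent: (-1)·n from k_r, plus −(-1) + (0) = 1 from the rest, must sum to zero.
−n + 1 = 0, so n = 1.

1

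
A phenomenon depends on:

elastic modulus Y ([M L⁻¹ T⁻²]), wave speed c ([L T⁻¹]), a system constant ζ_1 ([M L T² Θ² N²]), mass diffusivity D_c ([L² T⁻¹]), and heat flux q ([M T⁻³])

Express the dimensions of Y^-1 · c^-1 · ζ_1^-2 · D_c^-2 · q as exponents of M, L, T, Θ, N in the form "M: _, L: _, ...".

M: -2, L: -6, T: -2, Θ: -4, N: -4

Collect each base-dimension exponent across the product:
  M: −(1) − (0) − 2·(1) − 2·(0) + (1) = -2
  L: −(-1) − (1) − 2·(1) − 2·(2) + (0) = -6
  T: −(-2) − (-1) − 2·(2) − 2·(-1) + (-3) = -2
  Θ: −(0) − (0) − 2·(2) − 2·(0) + (0) = -4
  N: −(0) − (0) − 2·(2) − 2·(0) + (0) = -4
So the dimensions are [M⁻² L⁻⁶ T⁻² Θ⁻⁴ N⁻⁴].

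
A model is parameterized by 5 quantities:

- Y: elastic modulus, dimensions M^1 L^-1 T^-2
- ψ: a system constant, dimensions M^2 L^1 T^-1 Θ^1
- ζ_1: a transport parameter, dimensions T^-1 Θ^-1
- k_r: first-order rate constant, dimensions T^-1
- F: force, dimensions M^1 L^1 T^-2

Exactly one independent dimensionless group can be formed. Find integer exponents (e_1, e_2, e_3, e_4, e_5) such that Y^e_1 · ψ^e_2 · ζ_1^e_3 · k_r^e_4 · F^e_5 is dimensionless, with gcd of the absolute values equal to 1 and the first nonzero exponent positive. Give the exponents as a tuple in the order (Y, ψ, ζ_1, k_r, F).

(1, -2, -2, -4, 3)

M: e_1·(1) + e_2·(2) + e_3·(0) + e_4·(0) + e_5·(1) = 0
L: e_1·(-1) + e_2·(1) + e_3·(0) + e_4·(0) + e_5·(1) = 0
T: e_1·(-2) + e_2·(-1) + e_3·(-1) + e_4·(-1) + e_5·(-2) = 0
Θ: e_1·(0) + e_2·(1) + e_3·(-1) + e_4·(0) + e_5·(0) = 0
Solving this homogeneous linear system for the smallest-integer solution (first nonzero entry positive) gives (1, -2, -2, -4, 3).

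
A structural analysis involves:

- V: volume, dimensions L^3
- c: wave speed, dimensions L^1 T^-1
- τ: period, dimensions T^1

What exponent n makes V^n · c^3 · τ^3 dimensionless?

Balance the L exponent: (3)·n from V, plus 3·(1) + 3·(0) = 3 from the rest, must sum to zero.
3n + 3 = 0, so n = -1.

-1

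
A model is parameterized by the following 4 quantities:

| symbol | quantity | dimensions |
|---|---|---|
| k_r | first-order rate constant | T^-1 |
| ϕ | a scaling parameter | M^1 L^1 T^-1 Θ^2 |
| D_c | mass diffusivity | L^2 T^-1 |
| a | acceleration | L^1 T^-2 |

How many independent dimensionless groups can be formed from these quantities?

There are 4 variables and 4 base dimensions (M, L, T, Θ).
The dimension matrix has rank 3 (less than 4: the dimension vectors are linearly dependent).
Independent dimensionless groups: 4 − 3 = 1.

1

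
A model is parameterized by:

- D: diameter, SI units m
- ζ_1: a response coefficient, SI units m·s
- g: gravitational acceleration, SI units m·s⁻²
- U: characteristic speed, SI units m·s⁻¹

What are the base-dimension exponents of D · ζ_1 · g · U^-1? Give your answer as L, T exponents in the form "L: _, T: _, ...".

L: 2, T: 0

Collect each base-dimension exponent across the product:
  L: (1) + (1) + (1) − (1) = 2
  T: (0) + (1) + (-2) − (-1) = 0
So the dimensions are [L²].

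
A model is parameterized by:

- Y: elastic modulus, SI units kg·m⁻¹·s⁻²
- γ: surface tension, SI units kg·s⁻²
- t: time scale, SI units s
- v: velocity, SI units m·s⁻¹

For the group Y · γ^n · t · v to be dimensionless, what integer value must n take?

Balance the M exponent: (1)·n from γ, plus (1) + (0) + (0) = 1 from the rest, must sum to zero.
n + 1 = 0, so n = -1.

-1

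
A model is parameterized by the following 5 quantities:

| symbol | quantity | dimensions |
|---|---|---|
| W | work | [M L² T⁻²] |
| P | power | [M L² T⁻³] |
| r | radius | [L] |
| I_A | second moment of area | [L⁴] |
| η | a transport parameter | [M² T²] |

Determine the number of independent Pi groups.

2

There are 5 variables and 3 base dimensions (M, L, T).
The dimension matrix has rank 3.
Independent dimensionless groups: 5 − 3 = 2.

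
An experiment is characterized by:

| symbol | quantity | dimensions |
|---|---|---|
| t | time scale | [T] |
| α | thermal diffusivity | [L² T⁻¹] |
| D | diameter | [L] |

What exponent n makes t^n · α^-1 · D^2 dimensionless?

Balance the T exponent: (1)·n from t, plus −(-1) + 2·(0) = 1 from the rest, must sum to zero.
n + 1 = 0, so n = -1.

-1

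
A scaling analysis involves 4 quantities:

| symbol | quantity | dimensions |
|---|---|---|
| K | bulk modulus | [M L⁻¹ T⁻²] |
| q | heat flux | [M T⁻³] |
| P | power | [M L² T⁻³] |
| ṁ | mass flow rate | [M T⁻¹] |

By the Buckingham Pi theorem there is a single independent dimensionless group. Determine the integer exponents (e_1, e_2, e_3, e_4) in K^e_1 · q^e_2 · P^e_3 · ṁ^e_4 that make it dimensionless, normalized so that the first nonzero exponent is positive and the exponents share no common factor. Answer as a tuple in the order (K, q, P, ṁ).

M: e_1·(1) + e_2·(1) + e_3·(1) + e_4·(1) = 0
L: e_1·(-1) + e_2·(0) + e_3·(2) + e_4·(0) = 0
T: e_1·(-2) + e_2·(-3) + e_3·(-3) + e_4·(-1) = 0
Solving this homogeneous linear system for the smallest-integer solution (first nonzero entry positive) gives (2, -2, 1, -1).

(2, -2, 1, -1)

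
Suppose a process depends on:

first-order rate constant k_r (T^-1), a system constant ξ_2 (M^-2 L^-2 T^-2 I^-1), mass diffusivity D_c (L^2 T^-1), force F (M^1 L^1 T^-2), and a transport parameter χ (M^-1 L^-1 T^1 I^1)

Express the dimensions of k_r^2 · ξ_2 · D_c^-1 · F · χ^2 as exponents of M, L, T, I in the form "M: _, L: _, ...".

M: -3, L: -5, T: -3, I: 1

Collect each base-dimension exponent across the product:
  M: 2·(0) + (-2) − (0) + (1) + 2·(-1) = -3
  L: 2·(0) + (-2) − (2) + (1) + 2·(-1) = -5
  T: 2·(-1) + (-2) − (-1) + (-2) + 2·(1) = -3
  I: 2·(0) + (-1) − (0) + (0) + 2·(1) = 1
So the dimensions are [M⁻³ L⁻⁵ T⁻³ I].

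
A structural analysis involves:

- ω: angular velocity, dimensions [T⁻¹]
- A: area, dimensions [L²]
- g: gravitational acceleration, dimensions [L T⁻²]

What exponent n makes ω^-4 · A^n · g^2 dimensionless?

Balance the L exponent: (2)·n from A, plus −4·(0) + 2·(1) = 2 from the rest, must sum to zero.
2n + 2 = 0, so n = -1.

-1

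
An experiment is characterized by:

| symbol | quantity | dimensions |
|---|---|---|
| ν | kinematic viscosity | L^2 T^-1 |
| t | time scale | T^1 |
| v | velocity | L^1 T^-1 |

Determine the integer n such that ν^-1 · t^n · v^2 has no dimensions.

1

Balance the T exponent: (1)·n from t, plus −(-1) + 2·(-1) = -1 from the rest, must sum to zero.
n − 1 = 0, so n = 1.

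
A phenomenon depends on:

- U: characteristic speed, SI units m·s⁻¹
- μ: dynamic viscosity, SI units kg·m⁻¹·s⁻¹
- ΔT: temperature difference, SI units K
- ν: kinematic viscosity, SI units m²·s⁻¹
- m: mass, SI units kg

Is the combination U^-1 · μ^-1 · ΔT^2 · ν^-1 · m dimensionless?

no

Sum the exponent of each base dimension across the product:
  M: −[U]_M − [μ]_M + 2·[ΔT]_M − [ν]_M + [m]_M = −(0) − (1) + 2·(0) − (0) + (1) = 0
  L: −[U]_L − [μ]_L + 2·[ΔT]_L − [ν]_L + [m]_L = −(1) − (-1) + 2·(0) − (2) + (0) = -2
  T: −[U]_T − [μ]_T + 2·[ΔT]_T − [ν]_T + [m]_T = −(-1) − (-1) + 2·(0) − (-1) + (0) = 3
  Θ: −[U]_Θ − [μ]_Θ + 2·[ΔT]_Θ − [ν]_Θ + [m]_Θ = −(0) − (0) + 2·(1) − (0) + (0) = 2
Net dimensions [L⁻² T³ Θ²] ≠ [1] — not dimensionless.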